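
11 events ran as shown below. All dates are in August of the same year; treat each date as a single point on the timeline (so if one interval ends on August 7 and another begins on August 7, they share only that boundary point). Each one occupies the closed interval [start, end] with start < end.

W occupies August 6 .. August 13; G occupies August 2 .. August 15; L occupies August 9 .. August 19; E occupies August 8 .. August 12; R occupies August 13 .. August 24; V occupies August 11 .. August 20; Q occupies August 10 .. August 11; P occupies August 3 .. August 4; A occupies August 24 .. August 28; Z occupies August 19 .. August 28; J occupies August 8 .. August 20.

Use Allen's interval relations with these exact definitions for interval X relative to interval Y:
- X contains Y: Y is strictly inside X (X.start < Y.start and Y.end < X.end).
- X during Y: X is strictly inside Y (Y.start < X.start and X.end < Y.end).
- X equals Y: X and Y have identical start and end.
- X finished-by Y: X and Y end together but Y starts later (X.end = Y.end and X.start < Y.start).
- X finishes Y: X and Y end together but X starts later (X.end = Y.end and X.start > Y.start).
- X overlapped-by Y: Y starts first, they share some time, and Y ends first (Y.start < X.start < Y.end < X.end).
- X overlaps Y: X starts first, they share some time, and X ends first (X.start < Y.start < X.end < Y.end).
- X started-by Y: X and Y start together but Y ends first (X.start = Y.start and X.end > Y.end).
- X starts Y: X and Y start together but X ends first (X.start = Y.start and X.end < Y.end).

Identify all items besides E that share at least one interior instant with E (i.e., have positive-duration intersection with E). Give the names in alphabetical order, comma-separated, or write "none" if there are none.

G, J, L, Q, V, W

Target E = [August 8, August 12].
A [August 24, August 28] → after → no.
G [August 2, August 15] → contains → yes.
J [August 8, August 20] → started-by → yes.
L [August 9, August 19] → overlapped-by → yes.
P [August 3, August 4] → before → no.
Q [August 10, August 11] → during → yes.
R [August 13, August 24] → after → no.
V [August 11, August 20] → overlapped-by → yes.
W [August 6, August 13] → contains → yes.
Z [August 19, August 28] → after → no.
Result: G, J, L, Q, V, W.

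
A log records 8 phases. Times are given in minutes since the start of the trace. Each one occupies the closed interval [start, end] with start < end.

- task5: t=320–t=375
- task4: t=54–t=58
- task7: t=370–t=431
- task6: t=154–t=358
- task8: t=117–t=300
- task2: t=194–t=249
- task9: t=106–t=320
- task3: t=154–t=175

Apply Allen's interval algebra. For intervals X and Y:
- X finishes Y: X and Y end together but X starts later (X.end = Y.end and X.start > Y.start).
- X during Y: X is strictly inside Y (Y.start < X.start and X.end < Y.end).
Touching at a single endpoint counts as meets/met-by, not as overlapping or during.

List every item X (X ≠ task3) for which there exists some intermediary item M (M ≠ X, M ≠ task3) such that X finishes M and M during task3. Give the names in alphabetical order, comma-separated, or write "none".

Target task3 = [t=154, t=175].
Intermediaries M with M during task3: none.
Union: none.

none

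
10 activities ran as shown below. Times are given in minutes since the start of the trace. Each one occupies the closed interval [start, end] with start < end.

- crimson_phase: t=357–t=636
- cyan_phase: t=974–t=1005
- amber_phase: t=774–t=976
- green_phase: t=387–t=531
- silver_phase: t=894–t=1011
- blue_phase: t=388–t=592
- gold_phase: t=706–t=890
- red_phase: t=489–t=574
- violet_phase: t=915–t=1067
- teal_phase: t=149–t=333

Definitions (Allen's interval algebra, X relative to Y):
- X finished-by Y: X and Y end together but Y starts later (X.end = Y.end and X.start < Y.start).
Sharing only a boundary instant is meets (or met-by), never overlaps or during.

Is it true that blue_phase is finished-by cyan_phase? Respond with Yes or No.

blue_phase = [t=388, t=592], cyan_phase = [t=974, t=1005].
Actual relation of blue_phase to cyan_phase: before.
Asked whether 'finished-by' holds → No.

No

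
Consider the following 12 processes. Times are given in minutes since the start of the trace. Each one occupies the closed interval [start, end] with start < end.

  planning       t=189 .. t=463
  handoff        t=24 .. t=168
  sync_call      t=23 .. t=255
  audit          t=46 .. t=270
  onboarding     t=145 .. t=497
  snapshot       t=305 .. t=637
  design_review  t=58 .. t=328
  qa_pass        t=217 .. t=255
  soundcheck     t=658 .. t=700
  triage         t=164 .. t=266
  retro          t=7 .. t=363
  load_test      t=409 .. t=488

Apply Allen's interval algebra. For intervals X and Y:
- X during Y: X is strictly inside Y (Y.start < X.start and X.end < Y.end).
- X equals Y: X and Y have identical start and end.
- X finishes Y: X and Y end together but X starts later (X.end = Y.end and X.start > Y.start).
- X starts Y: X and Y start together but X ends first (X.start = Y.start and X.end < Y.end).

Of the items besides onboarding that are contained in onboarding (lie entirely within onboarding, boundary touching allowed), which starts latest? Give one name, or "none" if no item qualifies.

load_test

Target onboarding = [t=145, t=497].
audit [t=46, t=270] → overlaps → excluded.
design_review [t=58, t=328] → overlaps → excluded.
handoff [t=24, t=168] → overlaps → excluded.
load_test [t=409, t=488] → during → candidate.
planning [t=189, t=463] → during → candidate.
qa_pass [t=217, t=255] → during → candidate.
retro [t=7, t=363] → overlaps → excluded.
snapshot [t=305, t=637] → overlapped-by → excluded.
soundcheck [t=658, t=700] → after → excluded.
sync_call [t=23, t=255] → overlaps → excluded.
triage [t=164, t=266] → during → candidate.
Among candidates, latest start is t=409 → load_test.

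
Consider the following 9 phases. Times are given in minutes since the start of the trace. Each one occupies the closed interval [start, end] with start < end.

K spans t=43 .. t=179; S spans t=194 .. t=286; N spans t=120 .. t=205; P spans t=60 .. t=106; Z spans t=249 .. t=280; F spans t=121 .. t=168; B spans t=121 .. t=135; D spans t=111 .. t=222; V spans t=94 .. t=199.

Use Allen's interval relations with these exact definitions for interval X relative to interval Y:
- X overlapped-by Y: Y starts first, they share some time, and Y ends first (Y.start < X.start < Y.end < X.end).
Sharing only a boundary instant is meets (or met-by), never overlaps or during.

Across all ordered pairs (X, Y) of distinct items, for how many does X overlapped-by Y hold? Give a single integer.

Checking all 72 ordered pairs for relation 'overlapped-by'; matching pairs in alphabetical order:
(D, K): D overlapped-by K ✓
(D, V): D overlapped-by V ✓
(N, K): N overlapped-by K ✓
(N, V): N overlapped-by V ✓
(S, D): S overlapped-by D ✓
(S, N): S overlapped-by N ✓
(S, V): S overlapped-by V ✓
(V, K): V overlapped-by K ✓
(V, P): V overlapped-by P ✓
Count: 9.

9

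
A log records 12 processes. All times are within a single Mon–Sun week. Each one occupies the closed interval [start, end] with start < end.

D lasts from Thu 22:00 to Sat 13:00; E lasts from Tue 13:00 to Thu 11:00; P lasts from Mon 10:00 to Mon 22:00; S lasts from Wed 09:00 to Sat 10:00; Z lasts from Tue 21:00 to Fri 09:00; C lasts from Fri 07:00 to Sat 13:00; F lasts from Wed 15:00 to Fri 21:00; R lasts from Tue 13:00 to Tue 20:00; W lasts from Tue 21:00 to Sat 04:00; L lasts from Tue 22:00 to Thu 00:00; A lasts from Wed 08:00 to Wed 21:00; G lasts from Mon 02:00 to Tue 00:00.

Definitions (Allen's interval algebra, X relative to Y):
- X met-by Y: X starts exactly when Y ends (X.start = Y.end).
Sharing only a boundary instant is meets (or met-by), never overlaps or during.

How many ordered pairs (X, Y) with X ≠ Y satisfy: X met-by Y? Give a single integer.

0

Checking all 132 ordered pairs for relation 'met-by'; matching pairs in alphabetical order:
No pair satisfies it.
Count: 0.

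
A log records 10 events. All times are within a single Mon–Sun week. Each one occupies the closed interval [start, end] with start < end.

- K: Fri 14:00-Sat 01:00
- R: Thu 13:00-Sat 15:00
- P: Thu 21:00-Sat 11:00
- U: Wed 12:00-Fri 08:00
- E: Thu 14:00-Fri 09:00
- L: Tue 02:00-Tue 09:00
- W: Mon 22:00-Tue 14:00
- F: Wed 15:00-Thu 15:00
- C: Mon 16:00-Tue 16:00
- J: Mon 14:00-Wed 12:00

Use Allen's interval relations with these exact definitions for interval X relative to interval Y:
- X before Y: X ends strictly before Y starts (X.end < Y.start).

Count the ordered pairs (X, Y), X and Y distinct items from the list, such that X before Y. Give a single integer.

Checking all 90 ordered pairs for relation 'before'; matching pairs in alphabetical order:
(C, E): C before E ✓
(C, F): C before F ✓
(C, K): C before K ✓
(C, P): C before P ✓
(C, R): C before R ✓
(C, U): C before U ✓
(E, K): E before K ✓
(F, K): F before K ✓
(F, P): F before P ✓
(J, E): J before E ✓
(J, F): J before F ✓
(J, K): J before K ✓
(J, P): J before P ✓
(J, R): J before R ✓
(L, E): L before E ✓
(L, F): L before F ✓
(L, K): L before K ✓
(L, P): L before P ✓
(L, R): L before R ✓
(L, U): L before U ✓
(U, K): U before K ✓
(W, E): W before E ✓
(W, F): W before F ✓
(W, K): W before K ✓
... plus 3 further pairs not listed.
Count: 27.

27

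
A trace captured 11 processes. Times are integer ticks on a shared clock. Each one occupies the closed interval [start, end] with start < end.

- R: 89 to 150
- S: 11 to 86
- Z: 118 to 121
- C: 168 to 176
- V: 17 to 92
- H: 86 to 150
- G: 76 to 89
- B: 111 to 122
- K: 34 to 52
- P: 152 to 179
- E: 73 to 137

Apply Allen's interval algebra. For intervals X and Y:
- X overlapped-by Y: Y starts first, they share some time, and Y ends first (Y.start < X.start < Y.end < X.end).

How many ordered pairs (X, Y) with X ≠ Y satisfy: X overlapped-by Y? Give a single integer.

9

Checking all 110 ordered pairs for relation 'overlapped-by'; matching pairs in alphabetical order:
(E, S): E overlapped-by S ✓
(E, V): E overlapped-by V ✓
(G, S): G overlapped-by S ✓
(H, E): H overlapped-by E ✓
(H, G): H overlapped-by G ✓
(H, V): H overlapped-by V ✓
(R, E): R overlapped-by E ✓
(R, V): R overlapped-by V ✓
(V, S): V overlapped-by S ✓
Count: 9.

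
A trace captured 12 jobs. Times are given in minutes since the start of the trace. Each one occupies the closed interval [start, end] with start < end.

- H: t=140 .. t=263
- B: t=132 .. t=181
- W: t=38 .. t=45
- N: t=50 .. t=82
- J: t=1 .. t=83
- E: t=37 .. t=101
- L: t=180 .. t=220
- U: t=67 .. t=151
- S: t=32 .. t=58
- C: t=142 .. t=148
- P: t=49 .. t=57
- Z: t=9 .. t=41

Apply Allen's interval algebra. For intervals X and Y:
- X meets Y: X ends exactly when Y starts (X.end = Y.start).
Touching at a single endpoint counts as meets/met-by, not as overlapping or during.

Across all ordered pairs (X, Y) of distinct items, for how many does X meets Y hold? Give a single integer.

Checking all 132 ordered pairs for relation 'meets'; matching pairs in alphabetical order:
No pair satisfies it.
Count: 0.

0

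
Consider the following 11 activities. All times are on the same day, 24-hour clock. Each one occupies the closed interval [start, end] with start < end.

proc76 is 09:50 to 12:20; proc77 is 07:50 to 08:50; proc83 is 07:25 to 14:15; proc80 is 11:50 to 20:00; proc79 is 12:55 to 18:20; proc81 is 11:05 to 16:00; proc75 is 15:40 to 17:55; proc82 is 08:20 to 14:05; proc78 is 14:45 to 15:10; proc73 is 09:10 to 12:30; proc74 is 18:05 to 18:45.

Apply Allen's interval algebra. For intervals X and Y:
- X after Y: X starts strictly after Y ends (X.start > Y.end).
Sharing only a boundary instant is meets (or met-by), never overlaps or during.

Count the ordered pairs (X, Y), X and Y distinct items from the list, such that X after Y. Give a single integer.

Checking all 110 ordered pairs for relation 'after'; matching pairs in alphabetical order:
(proc73, proc77): proc73 after proc77 ✓
(proc74, proc73): proc74 after proc73 ✓
(proc74, proc75): proc74 after proc75 ✓
(proc74, proc76): proc74 after proc76 ✓
(proc74, proc77): proc74 after proc77 ✓
(proc74, proc78): proc74 after proc78 ✓
(proc74, proc81): proc74 after proc81 ✓
(proc74, proc82): proc74 after proc82 ✓
(proc74, proc83): proc74 after proc83 ✓
(proc75, proc73): proc75 after proc73 ✓
(proc75, proc76): proc75 after proc76 ✓
(proc75, proc77): proc75 after proc77 ✓
(proc75, proc78): proc75 after proc78 ✓
(proc75, proc82): proc75 after proc82 ✓
(proc75, proc83): proc75 after proc83 ✓
(proc76, proc77): proc76 after proc77 ✓
(proc78, proc73): proc78 after proc73 ✓
(proc78, proc76): proc78 after proc76 ✓
(proc78, proc77): proc78 after proc77 ✓
(proc78, proc82): proc78 after proc82 ✓
(proc78, proc83): proc78 after proc83 ✓
(proc79, proc73): proc79 after proc73 ✓
(proc79, proc76): proc79 after proc76 ✓
(proc79, proc77): proc79 after proc77 ✓
... plus 2 further pairs not listed.
Count: 26.

26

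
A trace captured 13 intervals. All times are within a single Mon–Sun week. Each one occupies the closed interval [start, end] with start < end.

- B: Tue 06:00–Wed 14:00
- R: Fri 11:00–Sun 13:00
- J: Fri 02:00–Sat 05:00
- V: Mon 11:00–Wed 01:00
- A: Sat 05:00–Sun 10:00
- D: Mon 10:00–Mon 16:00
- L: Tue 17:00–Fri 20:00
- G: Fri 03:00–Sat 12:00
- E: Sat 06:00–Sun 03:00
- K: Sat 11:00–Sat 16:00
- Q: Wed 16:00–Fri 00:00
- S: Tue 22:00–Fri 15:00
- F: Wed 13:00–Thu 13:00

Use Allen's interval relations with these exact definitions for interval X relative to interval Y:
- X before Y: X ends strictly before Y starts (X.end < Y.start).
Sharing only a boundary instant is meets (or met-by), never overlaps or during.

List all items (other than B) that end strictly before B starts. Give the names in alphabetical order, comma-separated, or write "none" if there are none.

D

Target B = [Tue 06:00, Wed 14:00].
A [Sat 05:00, Sun 10:00] → after → no.
D [Mon 10:00, Mon 16:00] → before → yes.
E [Sat 06:00, Sun 03:00] → after → no.
F [Wed 13:00, Thu 13:00] → overlapped-by → no.
G [Fri 03:00, Sat 12:00] → after → no.
J [Fri 02:00, Sat 05:00] → after → no.
K [Sat 11:00, Sat 16:00] → after → no.
L [Tue 17:00, Fri 20:00] → overlapped-by → no.
Q [Wed 16:00, Fri 00:00] → after → no.
R [Fri 11:00, Sun 13:00] → after → no.
S [Tue 22:00, Fri 15:00] → overlapped-by → no.
V [Mon 11:00, Wed 01:00] → overlaps → no.
Result: D.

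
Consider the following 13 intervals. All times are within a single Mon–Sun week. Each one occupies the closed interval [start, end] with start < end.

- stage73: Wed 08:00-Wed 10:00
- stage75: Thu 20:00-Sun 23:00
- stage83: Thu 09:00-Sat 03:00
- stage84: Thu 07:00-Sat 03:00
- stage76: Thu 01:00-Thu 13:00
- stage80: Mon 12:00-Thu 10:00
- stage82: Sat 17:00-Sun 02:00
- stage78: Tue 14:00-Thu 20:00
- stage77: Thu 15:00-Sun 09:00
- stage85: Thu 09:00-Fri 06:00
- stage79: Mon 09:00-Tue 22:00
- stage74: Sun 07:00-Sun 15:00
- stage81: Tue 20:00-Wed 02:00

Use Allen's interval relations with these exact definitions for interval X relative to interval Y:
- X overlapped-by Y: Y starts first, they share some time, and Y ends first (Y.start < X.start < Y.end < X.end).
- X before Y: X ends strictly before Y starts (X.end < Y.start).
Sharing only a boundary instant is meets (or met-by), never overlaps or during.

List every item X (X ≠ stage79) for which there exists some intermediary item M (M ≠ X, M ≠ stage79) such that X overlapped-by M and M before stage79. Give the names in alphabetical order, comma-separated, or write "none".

Target stage79 = [Mon 09:00, Tue 22:00].
Intermediaries M with M before stage79: none.
Union: none.

none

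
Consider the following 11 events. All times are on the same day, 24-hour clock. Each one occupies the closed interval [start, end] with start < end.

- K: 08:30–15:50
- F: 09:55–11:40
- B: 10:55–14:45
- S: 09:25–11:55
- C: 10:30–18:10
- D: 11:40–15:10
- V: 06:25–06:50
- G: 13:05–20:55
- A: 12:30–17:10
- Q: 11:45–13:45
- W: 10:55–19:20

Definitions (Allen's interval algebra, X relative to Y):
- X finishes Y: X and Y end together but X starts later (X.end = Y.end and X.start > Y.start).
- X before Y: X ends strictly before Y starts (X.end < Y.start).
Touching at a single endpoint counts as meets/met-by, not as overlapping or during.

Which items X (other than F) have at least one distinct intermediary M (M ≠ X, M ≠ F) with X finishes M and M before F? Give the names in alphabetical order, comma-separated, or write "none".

none

Target F = [09:55, 11:40].
Intermediaries M with M before F: V.
Via V — items with X finishes V: none.
Union: none.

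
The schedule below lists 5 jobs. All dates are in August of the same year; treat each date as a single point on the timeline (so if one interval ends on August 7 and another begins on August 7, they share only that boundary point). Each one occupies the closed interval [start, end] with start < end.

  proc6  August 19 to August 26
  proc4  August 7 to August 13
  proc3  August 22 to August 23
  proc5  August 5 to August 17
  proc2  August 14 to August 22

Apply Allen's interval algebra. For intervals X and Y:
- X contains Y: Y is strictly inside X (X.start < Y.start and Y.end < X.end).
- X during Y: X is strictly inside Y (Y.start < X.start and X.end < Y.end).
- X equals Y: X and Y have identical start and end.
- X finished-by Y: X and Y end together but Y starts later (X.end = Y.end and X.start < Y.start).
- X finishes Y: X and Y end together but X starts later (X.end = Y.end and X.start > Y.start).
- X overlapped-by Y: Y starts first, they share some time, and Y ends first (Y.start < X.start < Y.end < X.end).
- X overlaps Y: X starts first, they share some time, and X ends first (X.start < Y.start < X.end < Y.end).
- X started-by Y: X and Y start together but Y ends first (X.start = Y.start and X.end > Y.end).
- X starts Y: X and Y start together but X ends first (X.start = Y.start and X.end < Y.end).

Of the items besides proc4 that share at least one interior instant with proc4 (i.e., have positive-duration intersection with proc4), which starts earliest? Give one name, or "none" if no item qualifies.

proc5

Target proc4 = [August 7, August 13].
proc2 [August 14, August 22] → after → excluded.
proc3 [August 22, August 23] → after → excluded.
proc5 [August 5, August 17] → contains → candidate.
proc6 [August 19, August 26] → after → excluded.
Among candidates, earliest start is August 5 → proc5.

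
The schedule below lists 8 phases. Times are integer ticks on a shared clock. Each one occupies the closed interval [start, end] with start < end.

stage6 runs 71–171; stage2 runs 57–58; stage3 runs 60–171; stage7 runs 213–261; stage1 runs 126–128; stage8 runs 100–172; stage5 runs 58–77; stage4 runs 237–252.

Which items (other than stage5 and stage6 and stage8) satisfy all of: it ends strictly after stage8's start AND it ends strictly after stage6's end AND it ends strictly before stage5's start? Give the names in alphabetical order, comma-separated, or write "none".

Conditions: its end is strictly after stage8's start (X.end > 100) AND its end is strictly after stage6's end (X.end > 171) AND its end is strictly before stage5's start (X.end < 58).
stage1: end 128 > 100? ✓; end 128 > 171? ✗; end 128 < 58? ✗ → no.
stage2: end 58 > 100? ✗; end 58 > 171? ✗; end 58 < 58? ✗ → no.
stage3: end 171 > 100? ✓; end 171 > 171? ✗; end 171 < 58? ✗ → no.
stage4: end 252 > 100? ✓; end 252 > 171? ✓; end 252 < 58? ✗ → no.
stage7: end 261 > 100? ✓; end 261 > 171? ✓; end 261 < 58? ✗ → no.
Result: none.

none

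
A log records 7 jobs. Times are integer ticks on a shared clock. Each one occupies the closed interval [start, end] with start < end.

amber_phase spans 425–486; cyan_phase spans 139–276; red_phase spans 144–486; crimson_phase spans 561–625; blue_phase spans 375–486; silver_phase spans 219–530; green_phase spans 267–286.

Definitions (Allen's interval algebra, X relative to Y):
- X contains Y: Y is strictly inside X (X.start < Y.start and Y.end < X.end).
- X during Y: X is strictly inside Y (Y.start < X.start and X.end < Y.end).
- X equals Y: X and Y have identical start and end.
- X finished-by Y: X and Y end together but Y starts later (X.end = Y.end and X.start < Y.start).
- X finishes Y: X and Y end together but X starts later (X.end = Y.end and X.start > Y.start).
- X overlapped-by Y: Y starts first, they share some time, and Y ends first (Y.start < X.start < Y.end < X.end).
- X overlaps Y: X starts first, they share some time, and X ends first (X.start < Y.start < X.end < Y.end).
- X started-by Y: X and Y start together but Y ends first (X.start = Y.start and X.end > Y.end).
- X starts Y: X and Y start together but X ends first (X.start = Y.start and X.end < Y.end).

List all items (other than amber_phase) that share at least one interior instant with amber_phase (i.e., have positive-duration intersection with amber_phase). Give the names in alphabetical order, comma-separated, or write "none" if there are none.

blue_phase, red_phase, silver_phase

Target amber_phase = [425, 486].
blue_phase [375, 486] → finished-by → yes.
crimson_phase [561, 625] → after → no.
cyan_phase [139, 276] → before → no.
green_phase [267, 286] → before → no.
red_phase [144, 486] → finished-by → yes.
silver_phase [219, 530] → contains → yes.
Result: blue_phase, red_phase, silver_phase.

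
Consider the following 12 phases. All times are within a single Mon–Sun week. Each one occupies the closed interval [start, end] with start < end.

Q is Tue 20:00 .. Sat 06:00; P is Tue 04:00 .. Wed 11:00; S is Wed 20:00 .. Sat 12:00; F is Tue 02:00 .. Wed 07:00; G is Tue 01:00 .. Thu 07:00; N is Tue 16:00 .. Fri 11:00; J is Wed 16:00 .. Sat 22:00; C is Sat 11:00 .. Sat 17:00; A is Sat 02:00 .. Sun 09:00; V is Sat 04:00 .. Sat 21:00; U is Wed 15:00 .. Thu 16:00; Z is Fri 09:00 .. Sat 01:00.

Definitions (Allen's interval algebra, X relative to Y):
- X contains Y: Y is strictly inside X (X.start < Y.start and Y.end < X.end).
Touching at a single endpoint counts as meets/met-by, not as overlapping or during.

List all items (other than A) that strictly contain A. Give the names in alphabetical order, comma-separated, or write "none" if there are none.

none

Target A = [Sat 02:00, Sun 09:00].
C [Sat 11:00, Sat 17:00] → during → no.
F [Tue 02:00, Wed 07:00] → before → no.
G [Tue 01:00, Thu 07:00] → before → no.
J [Wed 16:00, Sat 22:00] → overlaps → no.
N [Tue 16:00, Fri 11:00] → before → no.
P [Tue 04:00, Wed 11:00] → before → no.
Q [Tue 20:00, Sat 06:00] → overlaps → no.
S [Wed 20:00, Sat 12:00] → overlaps → no.
U [Wed 15:00, Thu 16:00] → before → no.
V [Sat 04:00, Sat 21:00] → during → no.
Z [Fri 09:00, Sat 01:00] → before → no.
Result: none.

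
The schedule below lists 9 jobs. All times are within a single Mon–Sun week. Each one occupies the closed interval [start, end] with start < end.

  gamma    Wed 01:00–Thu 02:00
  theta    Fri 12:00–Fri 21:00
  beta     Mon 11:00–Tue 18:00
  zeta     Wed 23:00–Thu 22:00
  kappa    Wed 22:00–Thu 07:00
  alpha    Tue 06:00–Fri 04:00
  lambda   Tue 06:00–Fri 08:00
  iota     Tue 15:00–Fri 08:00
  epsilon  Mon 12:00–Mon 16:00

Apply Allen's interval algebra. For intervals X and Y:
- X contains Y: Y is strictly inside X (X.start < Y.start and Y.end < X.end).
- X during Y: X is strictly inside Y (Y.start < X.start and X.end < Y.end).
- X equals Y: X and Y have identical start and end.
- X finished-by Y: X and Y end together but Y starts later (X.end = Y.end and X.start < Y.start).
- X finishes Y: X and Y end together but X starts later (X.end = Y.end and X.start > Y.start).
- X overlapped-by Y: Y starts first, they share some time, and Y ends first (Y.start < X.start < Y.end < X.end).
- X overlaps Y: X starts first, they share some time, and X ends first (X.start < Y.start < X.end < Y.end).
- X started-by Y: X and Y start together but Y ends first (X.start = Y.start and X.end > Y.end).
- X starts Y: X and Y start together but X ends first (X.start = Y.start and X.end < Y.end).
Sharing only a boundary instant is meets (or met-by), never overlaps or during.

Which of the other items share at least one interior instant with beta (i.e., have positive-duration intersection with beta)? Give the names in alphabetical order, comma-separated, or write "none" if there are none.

Target beta = [Mon 11:00, Tue 18:00].
alpha [Tue 06:00, Fri 04:00] → overlapped-by → yes.
epsilon [Mon 12:00, Mon 16:00] → during → yes.
gamma [Wed 01:00, Thu 02:00] → after → no.
iota [Tue 15:00, Fri 08:00] → overlapped-by → yes.
kappa [Wed 22:00, Thu 07:00] → after → no.
lambda [Tue 06:00, Fri 08:00] → overlapped-by → yes.
theta [Fri 12:00, Fri 21:00] → after → no.
zeta [Wed 23:00, Thu 22:00] → after → no.
Result: alpha, epsilon, iota, lambda.

alpha, epsilon, iota, lambda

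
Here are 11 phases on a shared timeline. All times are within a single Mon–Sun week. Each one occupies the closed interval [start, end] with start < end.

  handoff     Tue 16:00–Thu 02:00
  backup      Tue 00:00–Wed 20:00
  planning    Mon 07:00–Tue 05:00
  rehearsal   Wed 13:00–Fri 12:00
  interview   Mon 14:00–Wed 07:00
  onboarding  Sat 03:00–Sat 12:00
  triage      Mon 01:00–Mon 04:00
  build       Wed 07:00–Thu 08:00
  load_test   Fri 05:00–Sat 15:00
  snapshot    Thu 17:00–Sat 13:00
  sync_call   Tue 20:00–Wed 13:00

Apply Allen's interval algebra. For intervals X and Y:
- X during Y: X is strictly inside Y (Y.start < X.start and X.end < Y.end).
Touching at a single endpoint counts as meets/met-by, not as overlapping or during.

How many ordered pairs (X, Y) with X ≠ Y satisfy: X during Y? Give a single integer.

Checking all 110 ordered pairs for relation 'during'; matching pairs in alphabetical order:
(onboarding, load_test): onboarding during load_test ✓
(onboarding, snapshot): onboarding during snapshot ✓
(sync_call, backup): sync_call during backup ✓
(sync_call, handoff): sync_call during handoff ✓
Count: 4.

4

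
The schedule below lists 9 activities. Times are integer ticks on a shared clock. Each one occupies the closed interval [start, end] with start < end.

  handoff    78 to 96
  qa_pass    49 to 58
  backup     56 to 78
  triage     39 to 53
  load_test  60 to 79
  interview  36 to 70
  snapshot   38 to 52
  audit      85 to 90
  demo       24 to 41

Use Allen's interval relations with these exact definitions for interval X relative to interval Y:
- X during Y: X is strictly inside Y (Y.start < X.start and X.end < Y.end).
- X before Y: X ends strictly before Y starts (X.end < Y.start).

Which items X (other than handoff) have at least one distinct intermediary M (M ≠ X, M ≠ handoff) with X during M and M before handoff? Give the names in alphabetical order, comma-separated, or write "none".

qa_pass, snapshot, triage

Target handoff = [78, 96].
Intermediaries M with M before handoff: demo, interview, qa_pass, snapshot, triage.
Via demo — items with X during demo: none.
Via interview — items with X during interview: qa_pass, snapshot, triage.
Via qa_pass — items with X during qa_pass: none.
Via snapshot — items with X during snapshot: none.
Via triage — items with X during triage: none.
Union: qa_pass, snapshot, triage.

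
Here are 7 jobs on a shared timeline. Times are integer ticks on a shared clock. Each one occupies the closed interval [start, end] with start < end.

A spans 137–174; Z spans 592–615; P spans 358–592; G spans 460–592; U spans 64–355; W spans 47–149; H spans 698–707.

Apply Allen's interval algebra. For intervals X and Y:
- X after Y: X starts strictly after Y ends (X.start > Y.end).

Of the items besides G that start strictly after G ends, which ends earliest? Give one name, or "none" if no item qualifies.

H

Target G = [460, 592].
A [137, 174] → before → excluded.
H [698, 707] → after → candidate.
P [358, 592] → finished-by → excluded.
U [64, 355] → before → excluded.
W [47, 149] → before → excluded.
Z [592, 615] → met-by → excluded.
Among candidates, earliest end is 707 → H.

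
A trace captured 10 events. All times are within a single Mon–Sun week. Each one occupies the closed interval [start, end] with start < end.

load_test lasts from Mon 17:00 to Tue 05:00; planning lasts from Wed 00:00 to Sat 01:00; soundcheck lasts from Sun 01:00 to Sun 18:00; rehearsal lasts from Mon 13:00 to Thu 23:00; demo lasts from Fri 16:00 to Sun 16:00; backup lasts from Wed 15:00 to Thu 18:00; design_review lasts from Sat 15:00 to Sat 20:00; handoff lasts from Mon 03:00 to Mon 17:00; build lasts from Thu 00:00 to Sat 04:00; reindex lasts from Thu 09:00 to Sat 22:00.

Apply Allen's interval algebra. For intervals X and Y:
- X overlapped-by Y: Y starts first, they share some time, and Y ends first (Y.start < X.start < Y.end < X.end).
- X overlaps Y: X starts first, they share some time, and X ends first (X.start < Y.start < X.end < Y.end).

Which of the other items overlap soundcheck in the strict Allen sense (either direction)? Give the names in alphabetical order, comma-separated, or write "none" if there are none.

Target soundcheck = [Sun 01:00, Sun 18:00].
backup [Wed 15:00, Thu 18:00] → before → no.
build [Thu 00:00, Sat 04:00] → before → no.
demo [Fri 16:00, Sun 16:00] → overlaps → yes.
design_review [Sat 15:00, Sat 20:00] → before → no.
handoff [Mon 03:00, Mon 17:00] → before → no.
load_test [Mon 17:00, Tue 05:00] → before → no.
planning [Wed 00:00, Sat 01:00] → before → no.
rehearsal [Mon 13:00, Thu 23:00] → before → no.
reindex [Thu 09:00, Sat 22:00] → before → no.
Result: demo.

demo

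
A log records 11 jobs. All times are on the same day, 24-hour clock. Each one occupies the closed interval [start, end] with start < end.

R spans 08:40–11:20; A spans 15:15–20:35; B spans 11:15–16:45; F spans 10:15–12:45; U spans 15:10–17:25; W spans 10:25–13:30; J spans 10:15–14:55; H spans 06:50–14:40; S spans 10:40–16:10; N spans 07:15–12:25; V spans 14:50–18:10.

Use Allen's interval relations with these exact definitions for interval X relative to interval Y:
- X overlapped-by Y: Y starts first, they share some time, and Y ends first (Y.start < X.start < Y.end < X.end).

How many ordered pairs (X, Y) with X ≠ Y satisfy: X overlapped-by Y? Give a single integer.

Checking all 110 ordered pairs for relation 'overlapped-by'; matching pairs in alphabetical order:
(A, B): A overlapped-by B ✓
(A, S): A overlapped-by S ✓
(A, U): A overlapped-by U ✓
(A, V): A overlapped-by V ✓
(B, F): B overlapped-by F ✓
(B, H): B overlapped-by H ✓
(B, J): B overlapped-by J ✓
(B, N): B overlapped-by N ✓
(B, R): B overlapped-by R ✓
(B, S): B overlapped-by S ✓
(B, W): B overlapped-by W ✓
(F, N): F overlapped-by N ✓
(F, R): F overlapped-by R ✓
(J, H): J overlapped-by H ✓
(J, N): J overlapped-by N ✓
(J, R): J overlapped-by R ✓
(S, F): S overlapped-by F ✓
(S, H): S overlapped-by H ✓
(S, J): S overlapped-by J ✓
(S, N): S overlapped-by N ✓
(S, R): S overlapped-by R ✓
(S, W): S overlapped-by W ✓
(U, B): U overlapped-by B ✓
(U, S): U overlapped-by S ✓
... plus 6 further pairs not listed.
Count: 30.

30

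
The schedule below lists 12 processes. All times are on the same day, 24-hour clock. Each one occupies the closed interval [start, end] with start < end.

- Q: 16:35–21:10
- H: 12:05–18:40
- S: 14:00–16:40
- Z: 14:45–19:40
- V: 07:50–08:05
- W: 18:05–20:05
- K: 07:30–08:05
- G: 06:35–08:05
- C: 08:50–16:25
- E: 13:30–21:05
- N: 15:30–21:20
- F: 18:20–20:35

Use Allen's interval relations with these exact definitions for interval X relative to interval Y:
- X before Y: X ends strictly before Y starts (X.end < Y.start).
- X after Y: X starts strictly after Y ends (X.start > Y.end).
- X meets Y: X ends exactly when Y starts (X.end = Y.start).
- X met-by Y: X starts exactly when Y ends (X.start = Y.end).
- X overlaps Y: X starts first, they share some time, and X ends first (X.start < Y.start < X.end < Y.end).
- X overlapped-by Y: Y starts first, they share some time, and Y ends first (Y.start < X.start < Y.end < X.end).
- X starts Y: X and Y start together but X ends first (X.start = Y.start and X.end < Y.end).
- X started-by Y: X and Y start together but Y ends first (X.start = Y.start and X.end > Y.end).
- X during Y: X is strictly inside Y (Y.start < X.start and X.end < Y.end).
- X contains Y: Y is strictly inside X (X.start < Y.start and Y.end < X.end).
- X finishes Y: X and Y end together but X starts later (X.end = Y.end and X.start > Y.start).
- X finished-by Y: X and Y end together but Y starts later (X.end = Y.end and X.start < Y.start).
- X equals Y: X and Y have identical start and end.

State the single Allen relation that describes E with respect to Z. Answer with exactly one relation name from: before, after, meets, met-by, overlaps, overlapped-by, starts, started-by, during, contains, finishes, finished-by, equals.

E = [13:30, 21:05]; Z = [14:45, 19:40].
Compare endpoints: E.start < Z.start, E.start < Z.end, E.end > Z.start, E.end > Z.end.
That pattern is 'contains'.

contains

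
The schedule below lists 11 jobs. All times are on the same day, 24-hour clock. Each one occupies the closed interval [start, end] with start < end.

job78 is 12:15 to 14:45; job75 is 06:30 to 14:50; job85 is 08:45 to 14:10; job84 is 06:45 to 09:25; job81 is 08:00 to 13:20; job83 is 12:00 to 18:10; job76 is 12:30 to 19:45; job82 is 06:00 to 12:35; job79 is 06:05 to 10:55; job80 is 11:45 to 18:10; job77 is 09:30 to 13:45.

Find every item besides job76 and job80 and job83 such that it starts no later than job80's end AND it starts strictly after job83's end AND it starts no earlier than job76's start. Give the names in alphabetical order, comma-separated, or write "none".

none

Conditions: its start is no later than job80's end (X.start <= 18:10) AND its start is strictly after job83's end (X.start > 18:10) AND its start is no earlier than job76's start (X.start >= 12:30).
job75: start 06:30 <= 18:10? ✓; start 06:30 > 18:10? ✗; start 06:30 >= 12:30? ✗ → no.
job77: start 09:30 <= 18:10? ✓; start 09:30 > 18:10? ✗; start 09:30 >= 12:30? ✗ → no.
job78: start 12:15 <= 18:10? ✓; start 12:15 > 18:10? ✗; start 12:15 >= 12:30? ✗ → no.
job79: start 06:05 <= 18:10? ✓; start 06:05 > 18:10? ✗; start 06:05 >= 12:30? ✗ → no.
job81: start 08:00 <= 18:10? ✓; start 08:00 > 18:10? ✗; start 08:00 >= 12:30? ✗ → no.
job82: start 06:00 <= 18:10? ✓; start 06:00 > 18:10? ✗; start 06:00 >= 12:30? ✗ → no.
job84: start 06:45 <= 18:10? ✓; start 06:45 > 18:10? ✗; start 06:45 >= 12:30? ✗ → no.
job85: start 08:45 <= 18:10? ✓; start 08:45 > 18:10? ✗; start 08:45 >= 12:30? ✗ → no.
Result: none.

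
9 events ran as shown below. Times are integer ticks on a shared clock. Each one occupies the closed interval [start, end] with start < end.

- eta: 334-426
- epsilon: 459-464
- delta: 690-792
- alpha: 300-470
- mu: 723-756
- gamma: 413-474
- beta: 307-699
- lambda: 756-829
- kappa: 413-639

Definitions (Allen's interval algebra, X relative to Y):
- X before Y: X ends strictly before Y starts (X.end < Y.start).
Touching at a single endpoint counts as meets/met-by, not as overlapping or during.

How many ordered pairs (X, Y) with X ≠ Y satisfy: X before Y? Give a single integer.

18

Checking all 72 ordered pairs for relation 'before'; matching pairs in alphabetical order:
(alpha, delta): alpha before delta ✓
(alpha, lambda): alpha before lambda ✓
(alpha, mu): alpha before mu ✓
(beta, lambda): beta before lambda ✓
(beta, mu): beta before mu ✓
(epsilon, delta): epsilon before delta ✓
(epsilon, lambda): epsilon before lambda ✓
(epsilon, mu): epsilon before mu ✓
(eta, delta): eta before delta ✓
(eta, epsilon): eta before epsilon ✓
(eta, lambda): eta before lambda ✓
(eta, mu): eta before mu ✓
(gamma, delta): gamma before delta ✓
(gamma, lambda): gamma before lambda ✓
(gamma, mu): gamma before mu ✓
(kappa, delta): kappa before delta ✓
(kappa, lambda): kappa before lambda ✓
(kappa, mu): kappa before mu ✓
Count: 18.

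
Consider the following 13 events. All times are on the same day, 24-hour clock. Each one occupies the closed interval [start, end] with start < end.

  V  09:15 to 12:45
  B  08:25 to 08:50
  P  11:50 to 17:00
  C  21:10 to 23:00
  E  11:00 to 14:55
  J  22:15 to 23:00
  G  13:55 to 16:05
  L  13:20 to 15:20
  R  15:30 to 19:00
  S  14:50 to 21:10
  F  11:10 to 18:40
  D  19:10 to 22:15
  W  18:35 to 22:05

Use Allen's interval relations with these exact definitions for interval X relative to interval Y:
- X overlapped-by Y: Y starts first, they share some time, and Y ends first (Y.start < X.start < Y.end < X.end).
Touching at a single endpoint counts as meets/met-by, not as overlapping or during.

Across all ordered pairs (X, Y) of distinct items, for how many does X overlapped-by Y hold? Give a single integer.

23

Checking all 156 ordered pairs for relation 'overlapped-by'; matching pairs in alphabetical order:
(C, D): C overlapped-by D ✓
(C, W): C overlapped-by W ✓
(D, S): D overlapped-by S ✓
(D, W): D overlapped-by W ✓
(E, V): E overlapped-by V ✓
(F, E): F overlapped-by E ✓
(F, V): F overlapped-by V ✓
(G, E): G overlapped-by E ✓
(G, L): G overlapped-by L ✓
(L, E): L overlapped-by E ✓
(P, E): P overlapped-by E ✓
(P, V): P overlapped-by V ✓
(R, F): R overlapped-by F ✓
(R, G): R overlapped-by G ✓
(R, P): R overlapped-by P ✓
(S, E): S overlapped-by E ✓
(S, F): S overlapped-by F ✓
(S, G): S overlapped-by G ✓
(S, L): S overlapped-by L ✓
(S, P): S overlapped-by P ✓
(W, F): W overlapped-by F ✓
(W, R): W overlapped-by R ✓
(W, S): W overlapped-by S ✓
Count: 23.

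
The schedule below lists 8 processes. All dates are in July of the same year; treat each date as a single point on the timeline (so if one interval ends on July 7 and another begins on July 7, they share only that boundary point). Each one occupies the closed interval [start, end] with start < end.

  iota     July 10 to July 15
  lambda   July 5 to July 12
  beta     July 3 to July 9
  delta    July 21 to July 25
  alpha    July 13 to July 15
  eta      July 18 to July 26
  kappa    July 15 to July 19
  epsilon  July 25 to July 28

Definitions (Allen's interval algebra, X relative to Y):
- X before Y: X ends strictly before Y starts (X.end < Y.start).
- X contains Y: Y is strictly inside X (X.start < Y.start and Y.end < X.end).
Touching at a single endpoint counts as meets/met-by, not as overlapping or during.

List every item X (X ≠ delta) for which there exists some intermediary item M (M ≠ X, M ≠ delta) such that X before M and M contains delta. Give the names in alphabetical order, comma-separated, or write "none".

alpha, beta, iota, lambda

Target delta = [July 21, July 25].
Intermediaries M with M contains delta: eta.
Via eta — items with X before eta: alpha, beta, iota, lambda.
Union: alpha, beta, iota, lambda.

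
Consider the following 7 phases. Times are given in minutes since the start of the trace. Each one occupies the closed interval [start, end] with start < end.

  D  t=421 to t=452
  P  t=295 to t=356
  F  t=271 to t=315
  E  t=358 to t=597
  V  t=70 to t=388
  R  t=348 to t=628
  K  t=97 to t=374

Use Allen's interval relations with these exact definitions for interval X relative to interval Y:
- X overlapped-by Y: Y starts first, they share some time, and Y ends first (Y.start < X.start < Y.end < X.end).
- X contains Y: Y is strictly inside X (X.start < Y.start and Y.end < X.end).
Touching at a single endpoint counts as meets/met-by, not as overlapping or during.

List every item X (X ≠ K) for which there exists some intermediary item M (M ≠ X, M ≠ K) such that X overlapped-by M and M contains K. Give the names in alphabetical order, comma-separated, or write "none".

Target K = [t=97, t=374].
Intermediaries M with M contains K: V.
Via V — items with X overlapped-by V: E, R.
Union: E, R.

E, R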